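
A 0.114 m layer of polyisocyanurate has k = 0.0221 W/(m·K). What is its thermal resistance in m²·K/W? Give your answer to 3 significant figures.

5.16 m²·K/W

R = L/k = 0.114/0.0221 = 5.158 m²·K/W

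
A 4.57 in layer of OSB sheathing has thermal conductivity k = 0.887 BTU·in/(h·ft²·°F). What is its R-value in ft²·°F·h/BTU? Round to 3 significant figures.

R = L/k = 4.57/0.887 = 5.152 ft²·°F·h/BTU

5.15 ft²·°F·h/BTU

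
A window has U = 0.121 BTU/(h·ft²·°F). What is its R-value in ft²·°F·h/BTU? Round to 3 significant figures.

R = 1/U = 1/0.121 = 8.264

8.26 ft²·°F·h/BTU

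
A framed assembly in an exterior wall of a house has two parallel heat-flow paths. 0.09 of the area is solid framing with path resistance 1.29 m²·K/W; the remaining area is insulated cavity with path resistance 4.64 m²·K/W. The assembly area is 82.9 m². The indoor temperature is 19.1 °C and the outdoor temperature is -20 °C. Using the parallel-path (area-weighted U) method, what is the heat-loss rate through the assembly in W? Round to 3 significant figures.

862 W

U_eff = 0.91/4.64 + 0.09/1.29 = 0.1961 + 0.06977 = 0.2659
R_eff = 1/U_eff = 3.761 m²·K/W
Q = 82.9 × (19.1 − (-20)) / 3.761 = 861.8 W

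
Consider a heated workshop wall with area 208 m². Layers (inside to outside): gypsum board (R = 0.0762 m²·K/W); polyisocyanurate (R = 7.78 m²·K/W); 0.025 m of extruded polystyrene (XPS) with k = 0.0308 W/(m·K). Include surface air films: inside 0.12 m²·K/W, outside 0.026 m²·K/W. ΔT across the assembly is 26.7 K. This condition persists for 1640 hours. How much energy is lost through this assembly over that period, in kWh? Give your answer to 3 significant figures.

1030 kWh

0.025/0.0308 = 0.8117
R_total = 0.12 + 0.0762 + 7.78 + 0.8117 + 0.026 = 8.814 m²·K/W
Q = 208 × 26.7 / 8.814 = 630.1 W
E = 630.1 W × 1640 h / 1000 = 1033 kWh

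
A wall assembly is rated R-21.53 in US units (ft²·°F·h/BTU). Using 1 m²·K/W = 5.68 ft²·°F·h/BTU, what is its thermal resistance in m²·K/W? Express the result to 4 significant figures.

3.790 m²·K/W

R_SI = 21.53/5.68 = 3.7905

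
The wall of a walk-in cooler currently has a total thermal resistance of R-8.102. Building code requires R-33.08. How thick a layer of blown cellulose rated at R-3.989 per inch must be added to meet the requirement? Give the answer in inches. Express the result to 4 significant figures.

6.262 in

ΔR = 33.08 − 8.102 = 24.978 ft²·°F·h/BTU
L = ΔR / (R/in) = 24.978/3.989 = 6.2617 in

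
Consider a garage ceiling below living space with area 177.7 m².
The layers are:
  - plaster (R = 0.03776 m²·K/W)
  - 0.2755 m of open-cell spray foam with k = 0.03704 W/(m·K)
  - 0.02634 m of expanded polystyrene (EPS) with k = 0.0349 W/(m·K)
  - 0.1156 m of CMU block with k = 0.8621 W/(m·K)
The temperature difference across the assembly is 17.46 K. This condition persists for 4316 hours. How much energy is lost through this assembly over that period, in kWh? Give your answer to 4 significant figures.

0.2755/0.03704 = 7.4379
0.02634/0.0349 = 0.75473
0.1156/0.8621 = 0.13409
R_total = 0.03776 + 7.4379 + 0.75473 + 0.13409 = 8.3645 m²·K/W
Q = 177.7 × 17.46 / 8.3645 = 370.93 W
E = 370.93 W × 4316 h / 1000 = 1600.9 kWh

1601 kWh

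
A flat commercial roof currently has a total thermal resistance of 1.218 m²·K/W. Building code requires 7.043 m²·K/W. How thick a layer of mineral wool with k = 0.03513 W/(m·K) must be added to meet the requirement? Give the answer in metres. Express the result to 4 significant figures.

ΔR = 7.043 − 1.218 = 5.825 m²·K/W
L = ΔR × k = 5.825 × 0.03513 = 0.20463 m

0.2046 m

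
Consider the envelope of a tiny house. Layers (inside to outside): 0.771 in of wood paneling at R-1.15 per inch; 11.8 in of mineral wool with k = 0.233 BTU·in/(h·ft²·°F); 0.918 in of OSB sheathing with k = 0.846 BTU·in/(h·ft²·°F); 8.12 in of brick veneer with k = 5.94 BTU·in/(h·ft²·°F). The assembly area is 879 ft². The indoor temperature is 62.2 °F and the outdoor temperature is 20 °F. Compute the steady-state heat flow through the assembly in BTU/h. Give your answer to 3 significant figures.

687 BTU/h

0.771 × 1.15 = 0.8866
11.8/0.233 = 50.64
0.918/0.846 = 1.085
8.12/5.94 = 1.367
R_total = 0.8866 + 50.64 + 1.085 + 1.367 = 53.98 ft²·°F·h/BTU
Q = A·ΔT/R = 879 × (62.2 − 20) / 53.98 = 687.1 BTU/h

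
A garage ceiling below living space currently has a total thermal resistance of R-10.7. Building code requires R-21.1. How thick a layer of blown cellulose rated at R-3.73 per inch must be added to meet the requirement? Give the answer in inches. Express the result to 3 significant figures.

2.79 in

ΔR = 21.1 − 10.7 = 10.4 ft²·°F·h/BTU
L = ΔR / (R/in) = 10.4/3.73 = 2.788 in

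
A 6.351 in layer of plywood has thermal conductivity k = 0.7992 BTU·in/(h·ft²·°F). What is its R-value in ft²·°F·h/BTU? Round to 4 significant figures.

7.947 ft²·°F·h/BTU

R = L/k = 6.351/0.7992 = 7.9467 ft²·°F·h/BTU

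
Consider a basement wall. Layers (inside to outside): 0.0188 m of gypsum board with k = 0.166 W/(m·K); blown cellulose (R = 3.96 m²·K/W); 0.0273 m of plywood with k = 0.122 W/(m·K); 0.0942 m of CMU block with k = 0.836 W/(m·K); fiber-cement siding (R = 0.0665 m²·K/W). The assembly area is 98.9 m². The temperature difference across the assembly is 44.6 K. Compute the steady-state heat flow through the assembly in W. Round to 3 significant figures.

0.0188/0.166 = 0.1133
0.0273/0.122 = 0.2238
0.0942/0.836 = 0.1127
R_total = 0.1133 + 3.96 + 0.2238 + 0.1127 + 0.0665 = 4.476 m²·K/W
Q = A·ΔT/R = 98.9 × 44.6 / 4.476 = 985.4 W

985 W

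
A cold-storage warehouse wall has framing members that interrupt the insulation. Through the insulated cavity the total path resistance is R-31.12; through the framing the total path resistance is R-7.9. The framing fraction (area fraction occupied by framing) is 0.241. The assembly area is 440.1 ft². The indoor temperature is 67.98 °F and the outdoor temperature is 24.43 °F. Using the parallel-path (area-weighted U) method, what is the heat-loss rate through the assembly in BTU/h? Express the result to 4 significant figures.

U_eff = 0.759/31.12 + 0.241/7.9 = 0.024389 + 0.030506 = 0.054896
R_eff = 1/U_eff = 18.216 ft²·°F·h/BTU
Q = 440.1 × (67.98 − 24.43) / 18.216 = 1052.2 BTU/h

1052 BTU/h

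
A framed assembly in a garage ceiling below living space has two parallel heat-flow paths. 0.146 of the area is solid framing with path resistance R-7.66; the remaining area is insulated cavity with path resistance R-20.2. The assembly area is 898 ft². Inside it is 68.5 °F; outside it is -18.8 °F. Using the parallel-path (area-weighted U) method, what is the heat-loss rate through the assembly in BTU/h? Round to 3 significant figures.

U_eff = 0.854/20.2 + 0.146/7.66 = 0.04228 + 0.01906 = 0.06134
R_eff = 1/U_eff = 16.3 ft²·°F·h/BTU
Q = 898 × (68.5 − (-18.8)) / 16.3 = 4809 BTU/h

4810 BTU/h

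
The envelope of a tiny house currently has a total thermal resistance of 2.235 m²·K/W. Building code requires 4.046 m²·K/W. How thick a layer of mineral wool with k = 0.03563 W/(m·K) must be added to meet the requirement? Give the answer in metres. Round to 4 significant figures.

0.06453 m

ΔR = 4.046 − 2.235 = 1.811 m²·K/W
L = ΔR × k = 1.811 × 0.03563 = 0.064526 m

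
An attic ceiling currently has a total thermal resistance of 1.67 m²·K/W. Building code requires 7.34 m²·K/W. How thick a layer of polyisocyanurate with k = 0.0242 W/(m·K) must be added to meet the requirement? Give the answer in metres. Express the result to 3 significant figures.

ΔR = 7.34 − 1.67 = 5.67 m²·K/W
L = ΔR × k = 5.67 × 0.0242 = 0.1372 m

0.137 m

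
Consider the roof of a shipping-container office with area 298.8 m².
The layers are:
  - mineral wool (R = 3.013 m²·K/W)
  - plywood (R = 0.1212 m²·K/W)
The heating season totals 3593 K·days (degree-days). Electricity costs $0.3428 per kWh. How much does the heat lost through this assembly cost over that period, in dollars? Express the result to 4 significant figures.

2818 dollars

R_total = 3.013 + 0.1212 = 3.1342 m²·K/W
E = A × HDD × 24 / R / 1000 = 298.8 × 3593 × 24 / 3.1342 / 1000 = 8221 kWh
Cost = 8221 × 0.3428 = $2818.1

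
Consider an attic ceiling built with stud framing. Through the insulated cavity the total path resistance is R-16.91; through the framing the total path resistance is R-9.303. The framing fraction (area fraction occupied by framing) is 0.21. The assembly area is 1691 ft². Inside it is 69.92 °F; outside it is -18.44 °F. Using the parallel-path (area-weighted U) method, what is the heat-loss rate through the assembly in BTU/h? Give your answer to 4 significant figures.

10350 BTU/h

U_eff = 0.79/16.91 + 0.21/9.303 = 0.046718 + 0.022573 = 0.069291
R_eff = 1/U_eff = 14.432 ft²·°F·h/BTU
Q = 1691 × (69.92 − (-18.44)) / 14.432 = 10353 BTU/h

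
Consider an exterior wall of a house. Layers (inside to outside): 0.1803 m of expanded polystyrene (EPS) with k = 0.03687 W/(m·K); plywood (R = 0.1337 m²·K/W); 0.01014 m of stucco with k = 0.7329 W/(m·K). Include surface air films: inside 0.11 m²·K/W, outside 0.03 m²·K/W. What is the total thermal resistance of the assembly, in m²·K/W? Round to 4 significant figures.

5.178 m²·K/W

0.1803/0.03687 = 4.8902
0.01014/0.7329 = 0.013835
R_total = 0.11 + 4.8902 + 0.1337 + 0.013835 + 0.03 = 5.1777 m²·K/W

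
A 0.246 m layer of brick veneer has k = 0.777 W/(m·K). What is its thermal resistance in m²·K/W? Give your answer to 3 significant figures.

0.317 m²·K/W

R = L/k = 0.246/0.777 = 0.3166 m²·K/W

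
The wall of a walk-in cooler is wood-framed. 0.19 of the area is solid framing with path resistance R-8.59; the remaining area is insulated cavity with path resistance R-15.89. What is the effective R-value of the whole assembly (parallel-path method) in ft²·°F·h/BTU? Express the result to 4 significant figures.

U_eff = 0.81/15.89 + 0.19/8.59 = 0.050975 + 0.022119 = 0.073094
R_eff = 1/U_eff = 13.681 ft²·°F·h/BTU

13.68 ft²·°F·h/BTU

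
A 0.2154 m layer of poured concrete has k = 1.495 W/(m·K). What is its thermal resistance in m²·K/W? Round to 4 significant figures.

R = L/k = 0.2154/1.495 = 0.14408 m²·K/W

0.1441 m²·K/W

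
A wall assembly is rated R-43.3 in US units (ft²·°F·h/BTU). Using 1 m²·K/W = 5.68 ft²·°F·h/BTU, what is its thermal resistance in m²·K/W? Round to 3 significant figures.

R_SI = 43.3/5.68 = 7.623

7.62 m²·K/W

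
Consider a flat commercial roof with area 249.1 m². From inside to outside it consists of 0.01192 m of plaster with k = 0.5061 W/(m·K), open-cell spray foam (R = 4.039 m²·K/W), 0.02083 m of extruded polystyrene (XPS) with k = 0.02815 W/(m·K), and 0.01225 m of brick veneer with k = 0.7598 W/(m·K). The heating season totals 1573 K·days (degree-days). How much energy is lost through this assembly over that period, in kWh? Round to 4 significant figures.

1952 kWh

0.01192/0.5061 = 0.023553
0.02083/0.02815 = 0.73996
0.01225/0.7598 = 0.016123
R_total = 0.023553 + 4.039 + 0.73996 + 0.016123 = 4.8186 m²·K/W
E = A × HDD × 24 / R / 1000 = 249.1 × 1573 × 24 / 4.8186 / 1000 = 1951.6 kWh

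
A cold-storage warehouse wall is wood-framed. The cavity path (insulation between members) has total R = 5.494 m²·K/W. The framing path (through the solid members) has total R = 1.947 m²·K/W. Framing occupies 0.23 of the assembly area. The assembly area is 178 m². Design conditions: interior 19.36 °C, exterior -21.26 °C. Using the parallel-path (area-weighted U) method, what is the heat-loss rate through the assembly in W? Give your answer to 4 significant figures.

U_eff = 0.77/5.494 + 0.23/1.947 = 0.14015 + 0.11813 = 0.25828
R_eff = 1/U_eff = 3.8717 m²·K/W
Q = 178 × (19.36 − (-21.26)) / 3.8717 = 1867.5 W

1867 W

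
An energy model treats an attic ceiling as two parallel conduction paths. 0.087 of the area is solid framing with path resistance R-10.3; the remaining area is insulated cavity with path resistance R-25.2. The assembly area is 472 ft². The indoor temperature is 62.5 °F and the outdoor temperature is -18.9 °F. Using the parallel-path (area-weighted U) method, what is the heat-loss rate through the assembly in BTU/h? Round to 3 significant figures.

U_eff = 0.913/25.2 + 0.087/10.3 = 0.03623 + 0.008447 = 0.04468
R_eff = 1/U_eff = 22.38 ft²·°F·h/BTU
Q = 472 × (62.5 − (-18.9)) / 22.38 = 1717 BTU/h

1720 BTU/h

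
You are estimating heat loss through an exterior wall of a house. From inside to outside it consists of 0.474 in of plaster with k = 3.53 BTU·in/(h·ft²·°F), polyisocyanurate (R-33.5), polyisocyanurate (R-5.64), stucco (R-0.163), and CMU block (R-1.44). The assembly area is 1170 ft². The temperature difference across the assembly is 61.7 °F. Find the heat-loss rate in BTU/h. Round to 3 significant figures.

1770 BTU/h

0.474/3.53 = 0.1343
R_total = 0.1343 + 33.5 + 5.64 + 0.163 + 1.44 = 40.88 ft²·°F·h/BTU
Q = A·ΔT/R = 1170 × 61.7 / 40.88 = 1766 BTU/h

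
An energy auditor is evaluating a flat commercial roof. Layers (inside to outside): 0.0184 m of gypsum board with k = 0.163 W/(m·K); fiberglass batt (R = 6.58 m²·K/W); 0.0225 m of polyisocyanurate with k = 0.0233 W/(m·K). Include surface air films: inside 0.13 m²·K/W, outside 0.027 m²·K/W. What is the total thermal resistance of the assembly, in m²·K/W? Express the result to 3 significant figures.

7.82 m²·K/W

0.0184/0.163 = 0.1129
0.0225/0.0233 = 0.9657
R_total = 0.13 + 0.1129 + 6.58 + 0.9657 + 0.027 = 7.816 m²·K/W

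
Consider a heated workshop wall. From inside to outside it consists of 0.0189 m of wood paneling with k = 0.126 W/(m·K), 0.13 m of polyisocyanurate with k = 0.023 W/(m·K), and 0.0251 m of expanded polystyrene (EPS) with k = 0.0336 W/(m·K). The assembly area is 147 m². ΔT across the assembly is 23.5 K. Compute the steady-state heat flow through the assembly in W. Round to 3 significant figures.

0.0189/0.126 = 0.15
0.13/0.023 = 5.652
0.0251/0.0336 = 0.747
R_total = 0.15 + 5.652 + 0.747 = 6.549 m²·K/W
Q = A·ΔT/R = 147 × 23.5 / 6.549 = 527.5 W

527 W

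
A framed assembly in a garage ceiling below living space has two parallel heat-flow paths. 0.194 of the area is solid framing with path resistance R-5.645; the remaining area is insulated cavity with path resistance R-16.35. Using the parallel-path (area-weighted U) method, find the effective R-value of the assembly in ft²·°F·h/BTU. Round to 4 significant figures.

11.95 ft²·°F·h/BTU

U_eff = 0.806/16.35 + 0.194/5.645 = 0.049297 + 0.034367 = 0.083663
R_eff = 1/U_eff = 11.953 ft²·°F·h/BTU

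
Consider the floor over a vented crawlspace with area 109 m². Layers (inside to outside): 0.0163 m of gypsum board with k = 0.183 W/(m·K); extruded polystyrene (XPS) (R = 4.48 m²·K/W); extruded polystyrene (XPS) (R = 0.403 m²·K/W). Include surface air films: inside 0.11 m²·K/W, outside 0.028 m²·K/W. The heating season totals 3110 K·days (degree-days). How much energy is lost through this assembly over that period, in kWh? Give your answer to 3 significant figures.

1590 kWh

0.0163/0.183 = 0.08907
R_total = 0.11 + 0.08907 + 4.48 + 0.403 + 0.028 = 5.11 m²·K/W
E = A × HDD × 24 / R / 1000 = 109 × 3110 × 24 / 5.11 / 1000 = 1592 kWh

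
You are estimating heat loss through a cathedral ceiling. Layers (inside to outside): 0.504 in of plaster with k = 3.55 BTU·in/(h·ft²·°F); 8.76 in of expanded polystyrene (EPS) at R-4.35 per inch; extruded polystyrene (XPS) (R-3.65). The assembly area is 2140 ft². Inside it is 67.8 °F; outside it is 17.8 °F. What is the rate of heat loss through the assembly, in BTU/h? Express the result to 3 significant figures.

0.504/3.55 = 0.142
8.76 × 4.35 = 38.11
R_total = 0.142 + 38.11 + 3.65 = 41.9 ft²·°F·h/BTU
Q = A·ΔT/R = 2140 × (67.8 − 17.8) / 41.9 = 2554 BTU/h

2550 BTU/h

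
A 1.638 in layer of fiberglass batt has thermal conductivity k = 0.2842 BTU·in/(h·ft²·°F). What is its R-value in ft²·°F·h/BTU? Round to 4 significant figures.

R = L/k = 1.638/0.2842 = 5.7635 ft²·°F·h/BTU

5.764 ft²·°F·h/BTU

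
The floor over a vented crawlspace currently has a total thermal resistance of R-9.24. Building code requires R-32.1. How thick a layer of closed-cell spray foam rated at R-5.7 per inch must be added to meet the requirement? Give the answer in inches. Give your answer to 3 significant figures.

4.01 in

ΔR = 32.1 − 9.24 = 22.86 ft²·°F·h/BTU
L = ΔR / (R/in) = 22.86/5.7 = 4.011 in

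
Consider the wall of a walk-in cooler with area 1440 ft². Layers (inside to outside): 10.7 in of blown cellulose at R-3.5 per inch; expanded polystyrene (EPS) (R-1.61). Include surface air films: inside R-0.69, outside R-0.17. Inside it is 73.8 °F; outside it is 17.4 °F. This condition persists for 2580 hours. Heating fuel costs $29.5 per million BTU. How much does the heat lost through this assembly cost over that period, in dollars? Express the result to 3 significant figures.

155 dollars

10.7 × 3.5 = 37.45
R_total = 0.69 + 37.45 + 1.61 + 0.17 = 39.92 ft²·°F·h/BTU
Q = 1440 × (73.8 − 17.4) / 39.92 = 2034 BTU/h
E = 2034 × 2580 = 5249000 BTU
Cost = 5249000/10⁶ × 29.5 = $154.8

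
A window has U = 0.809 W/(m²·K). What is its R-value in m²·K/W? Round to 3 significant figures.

1.24 m²·K/W

R = 1/U = 1/0.809 = 1.236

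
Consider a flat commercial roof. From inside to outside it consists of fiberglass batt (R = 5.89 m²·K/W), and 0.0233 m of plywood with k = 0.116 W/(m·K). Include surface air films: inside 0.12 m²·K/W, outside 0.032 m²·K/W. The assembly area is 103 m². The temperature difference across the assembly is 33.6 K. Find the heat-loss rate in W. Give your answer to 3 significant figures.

0.0233/0.116 = 0.2009
R_total = 0.12 + 5.89 + 0.2009 + 0.032 = 6.243 m²·K/W
Q = A·ΔT/R = 103 × 33.6 / 6.243 = 554.4 W

554 W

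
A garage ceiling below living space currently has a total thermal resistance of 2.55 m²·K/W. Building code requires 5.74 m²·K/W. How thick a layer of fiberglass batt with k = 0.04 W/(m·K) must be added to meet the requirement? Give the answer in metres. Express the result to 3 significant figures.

ΔR = 5.74 − 2.55 = 3.19 m²·K/W
L = ΔR × k = 3.19 × 0.04 = 0.1276 m

0.128 m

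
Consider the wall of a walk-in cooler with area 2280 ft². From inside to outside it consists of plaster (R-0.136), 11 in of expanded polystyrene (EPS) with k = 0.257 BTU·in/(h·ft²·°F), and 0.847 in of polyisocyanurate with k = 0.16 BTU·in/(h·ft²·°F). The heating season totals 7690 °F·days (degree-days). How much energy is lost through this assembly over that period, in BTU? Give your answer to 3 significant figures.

8720000 BTU

11/0.257 = 42.8
0.847/0.16 = 5.294
R_total = 0.136 + 42.8 + 5.294 = 48.23 ft²·°F·h/BTU
E = A × HDD × 24 / R = 2280 × 7690 × 24 / 48.23 = 8725000 BTU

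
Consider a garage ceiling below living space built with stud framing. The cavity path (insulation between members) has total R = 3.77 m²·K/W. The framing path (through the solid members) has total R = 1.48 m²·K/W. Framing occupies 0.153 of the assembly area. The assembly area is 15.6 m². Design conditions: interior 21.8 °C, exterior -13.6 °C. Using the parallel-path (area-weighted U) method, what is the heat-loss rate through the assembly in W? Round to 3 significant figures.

U_eff = 0.847/3.77 + 0.153/1.48 = 0.2247 + 0.1034 = 0.328
R_eff = 1/U_eff = 3.048 m²·K/W
Q = 15.6 × (21.8 − (-13.6)) / 3.048 = 181.2 W

181 W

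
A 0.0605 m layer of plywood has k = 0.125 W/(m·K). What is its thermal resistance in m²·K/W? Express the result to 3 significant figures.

R = L/k = 0.0605/0.125 = 0.484 m²·K/W

0.484 m²·K/W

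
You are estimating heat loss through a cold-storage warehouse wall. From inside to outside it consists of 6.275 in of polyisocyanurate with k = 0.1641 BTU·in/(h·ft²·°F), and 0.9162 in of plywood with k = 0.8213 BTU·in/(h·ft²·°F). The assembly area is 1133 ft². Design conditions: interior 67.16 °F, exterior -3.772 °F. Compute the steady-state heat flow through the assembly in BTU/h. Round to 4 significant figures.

6.275/0.1641 = 38.239
0.9162/0.8213 = 1.1155
R_total = 38.239 + 1.1155 = 39.354 ft²·°F·h/BTU
Q = A·ΔT/R = 1133 × (67.16 − (-3.772)) / 39.354 = 2042.1 BTU/h

2042 BTU/h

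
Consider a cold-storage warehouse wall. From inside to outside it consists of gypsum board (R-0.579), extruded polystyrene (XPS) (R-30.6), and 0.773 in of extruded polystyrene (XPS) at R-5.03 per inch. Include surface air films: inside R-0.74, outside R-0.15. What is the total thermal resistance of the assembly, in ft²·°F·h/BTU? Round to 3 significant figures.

36.0 ft²·°F·h/BTU

0.773 × 5.03 = 3.888
R_total = 0.74 + 0.579 + 30.6 + 3.888 + 0.15 = 35.96 ft²·°F·h/BTU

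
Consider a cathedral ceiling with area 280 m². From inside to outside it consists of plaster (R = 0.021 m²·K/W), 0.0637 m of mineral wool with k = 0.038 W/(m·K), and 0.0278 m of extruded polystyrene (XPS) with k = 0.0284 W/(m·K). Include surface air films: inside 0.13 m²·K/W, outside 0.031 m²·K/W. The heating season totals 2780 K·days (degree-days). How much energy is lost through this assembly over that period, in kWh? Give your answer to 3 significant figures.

6580 kWh

0.0637/0.038 = 1.676
0.0278/0.0284 = 0.9789
R_total = 0.13 + 0.021 + 1.676 + 0.9789 + 0.031 = 2.837 m²·K/W
E = A × HDD × 24 / R / 1000 = 280 × 2780 × 24 / 2.837 / 1000 = 6585 kWh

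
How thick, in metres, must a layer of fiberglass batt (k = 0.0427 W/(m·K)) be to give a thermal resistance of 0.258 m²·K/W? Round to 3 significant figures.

L = R·k = 0.258 × 0.0427 = 0.01102 m

0.0110 m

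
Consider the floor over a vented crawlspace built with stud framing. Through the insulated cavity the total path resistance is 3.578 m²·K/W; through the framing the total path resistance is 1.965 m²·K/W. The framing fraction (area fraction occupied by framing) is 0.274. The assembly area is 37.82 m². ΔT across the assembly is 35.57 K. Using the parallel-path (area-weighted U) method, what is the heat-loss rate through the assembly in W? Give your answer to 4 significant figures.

U_eff = 0.726/3.578 + 0.274/1.965 = 0.20291 + 0.13944 = 0.34235
R_eff = 1/U_eff = 2.921 m²·K/W
Q = 37.82 × 35.57 / 2.921 = 460.54 W

460.5 W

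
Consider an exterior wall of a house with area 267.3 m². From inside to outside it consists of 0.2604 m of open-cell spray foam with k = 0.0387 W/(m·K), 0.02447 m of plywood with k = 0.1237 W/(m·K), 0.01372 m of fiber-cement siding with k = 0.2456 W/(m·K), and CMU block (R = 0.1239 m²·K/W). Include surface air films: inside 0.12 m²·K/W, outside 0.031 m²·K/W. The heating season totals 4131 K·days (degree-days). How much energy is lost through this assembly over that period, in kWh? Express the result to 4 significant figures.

0.2604/0.0387 = 6.7287
0.02447/0.1237 = 0.19782
0.01372/0.2456 = 0.055863
R_total = 0.12 + 6.7287 + 0.19782 + 0.055863 + 0.1239 + 0.031 = 7.2573 m²·K/W
E = A × HDD × 24 / R / 1000 = 267.3 × 4131 × 24 / 7.2573 / 1000 = 3651.7 kWh

3652 kWh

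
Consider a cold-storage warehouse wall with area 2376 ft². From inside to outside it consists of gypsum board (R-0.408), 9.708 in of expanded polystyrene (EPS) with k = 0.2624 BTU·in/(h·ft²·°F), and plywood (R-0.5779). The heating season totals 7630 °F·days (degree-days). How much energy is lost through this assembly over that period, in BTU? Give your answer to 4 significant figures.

9.708/0.2624 = 36.997
R_total = 0.408 + 36.997 + 0.5779 = 37.983 ft²·°F·h/BTU
E = A × HDD × 24 / R = 2376 × 7630 × 24 / 37.983 = 11455000 BTU

11450000 BTU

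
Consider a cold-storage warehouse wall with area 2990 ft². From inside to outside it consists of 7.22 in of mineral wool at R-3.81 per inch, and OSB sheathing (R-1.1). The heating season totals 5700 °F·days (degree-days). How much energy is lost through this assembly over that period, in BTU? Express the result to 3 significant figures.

7.22 × 3.81 = 27.51
R_total = 27.51 + 1.1 = 28.61 ft²·°F·h/BTU
E = A × HDD × 24 / R = 2990 × 5700 × 24 / 28.61 = 14300000 BTU

14300000 BTU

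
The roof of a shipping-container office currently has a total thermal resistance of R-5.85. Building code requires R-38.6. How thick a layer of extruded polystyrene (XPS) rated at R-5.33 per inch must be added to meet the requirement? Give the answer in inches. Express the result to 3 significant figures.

ΔR = 38.6 − 5.85 = 32.75 ft²·°F·h/BTU
L = ΔR / (R/in) = 32.75/5.33 = 6.144 in

6.14 in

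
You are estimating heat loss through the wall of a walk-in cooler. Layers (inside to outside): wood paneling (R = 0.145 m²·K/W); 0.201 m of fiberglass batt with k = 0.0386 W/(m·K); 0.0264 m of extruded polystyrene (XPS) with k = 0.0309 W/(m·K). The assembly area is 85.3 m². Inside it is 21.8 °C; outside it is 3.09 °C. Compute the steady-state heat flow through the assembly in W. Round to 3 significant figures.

0.201/0.0386 = 5.207
0.0264/0.0309 = 0.8544
R_total = 0.145 + 5.207 + 0.8544 = 6.207 m²·K/W
Q = A·ΔT/R = 85.3 × (21.8 − 3.09) / 6.207 = 257.1 W

257 W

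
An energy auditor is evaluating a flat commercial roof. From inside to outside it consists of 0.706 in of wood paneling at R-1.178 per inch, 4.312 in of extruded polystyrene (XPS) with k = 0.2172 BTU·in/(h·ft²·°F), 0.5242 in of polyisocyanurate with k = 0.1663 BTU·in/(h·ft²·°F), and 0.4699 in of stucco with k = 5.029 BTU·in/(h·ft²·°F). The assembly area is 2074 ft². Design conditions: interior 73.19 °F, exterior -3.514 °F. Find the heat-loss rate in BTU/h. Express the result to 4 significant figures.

0.706 × 1.178 = 0.83167
4.312/0.2172 = 19.853
0.5242/0.1663 = 3.1521
0.4699/5.029 = 0.093438
R_total = 0.83167 + 19.853 + 3.1521 + 0.093438 = 23.93 ft²·°F·h/BTU
Q = A·ΔT/R = 2074 × (73.19 − (-3.514)) / 23.93 = 6647.9 BTU/h

6648 BTU/h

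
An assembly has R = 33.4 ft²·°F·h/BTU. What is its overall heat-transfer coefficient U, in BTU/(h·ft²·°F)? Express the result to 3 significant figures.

0.0299 BTU/(h·ft²·°F)

U = 1/R = 1/33.4 = 0.02994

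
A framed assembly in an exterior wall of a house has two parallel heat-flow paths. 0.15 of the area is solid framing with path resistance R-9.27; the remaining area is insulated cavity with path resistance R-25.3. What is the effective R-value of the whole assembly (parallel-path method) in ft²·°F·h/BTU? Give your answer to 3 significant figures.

U_eff = 0.85/25.3 + 0.15/9.27 = 0.0336 + 0.01618 = 0.04978
R_eff = 1/U_eff = 20.09 ft²·°F·h/BTU

20.1 ft²·°F·h/BTU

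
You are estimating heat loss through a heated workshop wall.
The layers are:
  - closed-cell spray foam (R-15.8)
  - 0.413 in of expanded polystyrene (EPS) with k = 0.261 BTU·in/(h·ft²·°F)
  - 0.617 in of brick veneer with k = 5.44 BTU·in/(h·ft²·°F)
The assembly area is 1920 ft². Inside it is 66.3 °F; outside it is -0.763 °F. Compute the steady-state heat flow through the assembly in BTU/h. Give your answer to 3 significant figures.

7360 BTU/h

0.413/0.261 = 1.582
0.617/5.44 = 0.1134
R_total = 15.8 + 1.582 + 0.1134 = 17.5 ft²·°F·h/BTU
Q = A·ΔT/R = 1920 × (66.3 − (-0.763)) / 17.5 = 7360 BTU/h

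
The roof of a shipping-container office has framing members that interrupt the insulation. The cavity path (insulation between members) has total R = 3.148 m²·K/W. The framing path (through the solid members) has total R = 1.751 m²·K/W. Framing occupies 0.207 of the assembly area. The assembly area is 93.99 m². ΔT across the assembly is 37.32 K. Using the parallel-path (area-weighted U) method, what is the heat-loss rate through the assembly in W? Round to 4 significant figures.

U_eff = 0.793/3.148 + 0.207/1.751 = 0.25191 + 0.11822 = 0.37012
R_eff = 1/U_eff = 2.7018 m²·K/W
Q = 93.99 × 37.32 / 2.7018 = 1298.3 W

1298 W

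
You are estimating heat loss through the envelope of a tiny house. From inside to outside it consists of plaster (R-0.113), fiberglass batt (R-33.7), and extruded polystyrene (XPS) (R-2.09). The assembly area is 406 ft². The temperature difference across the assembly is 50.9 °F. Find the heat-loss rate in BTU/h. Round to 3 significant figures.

576 BTU/h

R_total = 0.113 + 33.7 + 2.09 = 35.9 ft²·°F·h/BTU
Q = A·ΔT/R = 406 × 50.9 / 35.9 = 575.6 BTU/h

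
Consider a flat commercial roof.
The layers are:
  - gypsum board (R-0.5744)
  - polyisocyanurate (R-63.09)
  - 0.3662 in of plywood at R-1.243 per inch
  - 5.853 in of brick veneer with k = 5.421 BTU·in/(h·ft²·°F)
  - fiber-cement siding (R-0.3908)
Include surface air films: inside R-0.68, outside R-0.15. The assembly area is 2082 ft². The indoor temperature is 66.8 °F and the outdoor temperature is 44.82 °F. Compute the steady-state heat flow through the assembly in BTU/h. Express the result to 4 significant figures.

0.3662 × 1.243 = 0.45519
5.853/5.421 = 1.0797
R_total = 0.68 + 0.5744 + 63.09 + 0.45519 + 1.0797 + 0.3908 + 0.15 = 66.42 ft²·°F·h/BTU
Q = A·ΔT/R = 2082 × (66.8 − 44.82) / 66.42 = 688.98 BTU/h

689.0 BTU/h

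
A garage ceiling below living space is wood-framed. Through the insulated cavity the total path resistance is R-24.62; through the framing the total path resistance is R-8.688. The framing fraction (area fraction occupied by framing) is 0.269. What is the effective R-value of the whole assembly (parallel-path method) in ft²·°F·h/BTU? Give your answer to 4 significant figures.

16.49 ft²·°F·h/BTU

U_eff = 0.731/24.62 + 0.269/8.688 = 0.029691 + 0.030962 = 0.060654
R_eff = 1/U_eff = 16.487 ft²·°F·h/BTU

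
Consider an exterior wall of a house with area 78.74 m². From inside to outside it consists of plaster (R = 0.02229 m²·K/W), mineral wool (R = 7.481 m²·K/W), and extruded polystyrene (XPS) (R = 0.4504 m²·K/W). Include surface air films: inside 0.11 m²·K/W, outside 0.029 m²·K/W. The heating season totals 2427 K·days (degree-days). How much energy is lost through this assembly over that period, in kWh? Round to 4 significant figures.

R_total = 0.11 + 0.02229 + 7.481 + 0.4504 + 0.029 = 8.0927 m²·K/W
E = A × HDD × 24 / R / 1000 = 78.74 × 2427 × 24 / 8.0927 / 1000 = 566.74 kWh

566.7 kWh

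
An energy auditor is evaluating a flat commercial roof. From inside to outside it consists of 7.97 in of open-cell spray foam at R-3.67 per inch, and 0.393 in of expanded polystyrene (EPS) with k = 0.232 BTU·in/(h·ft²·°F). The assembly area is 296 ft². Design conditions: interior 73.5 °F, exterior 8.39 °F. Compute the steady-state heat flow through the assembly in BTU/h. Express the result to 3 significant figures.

623 BTU/h

7.97 × 3.67 = 29.25
0.393/0.232 = 1.694
R_total = 29.25 + 1.694 = 30.94 ft²·°F·h/BTU
Q = A·ΔT/R = 296 × (73.5 − 8.39) / 30.94 = 622.8 BTU/h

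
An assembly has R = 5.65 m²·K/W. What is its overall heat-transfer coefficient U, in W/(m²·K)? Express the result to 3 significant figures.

U = 1/R = 1/5.65 = 0.177

0.177 W/(m²·K)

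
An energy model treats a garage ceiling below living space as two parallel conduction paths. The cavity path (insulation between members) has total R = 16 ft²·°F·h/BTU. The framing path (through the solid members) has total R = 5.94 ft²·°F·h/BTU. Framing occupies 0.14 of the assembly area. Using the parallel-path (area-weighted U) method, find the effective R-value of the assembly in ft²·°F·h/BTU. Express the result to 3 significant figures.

12.9 ft²·°F·h/BTU

U_eff = 0.86/16 + 0.14/5.94 = 0.05375 + 0.02357 = 0.07732
R_eff = 1/U_eff = 12.93 ft²·°F·h/BTU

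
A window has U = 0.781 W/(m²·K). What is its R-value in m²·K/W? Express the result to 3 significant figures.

R = 1/U = 1/0.781 = 1.28

1.28 m²·K/W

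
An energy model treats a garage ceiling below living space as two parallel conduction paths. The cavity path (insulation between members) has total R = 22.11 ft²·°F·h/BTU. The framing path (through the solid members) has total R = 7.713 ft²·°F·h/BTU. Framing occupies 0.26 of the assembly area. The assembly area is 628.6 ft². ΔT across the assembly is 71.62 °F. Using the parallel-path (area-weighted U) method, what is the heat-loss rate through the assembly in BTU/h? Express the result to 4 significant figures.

U_eff = 0.74/22.11 + 0.26/7.713 = 0.033469 + 0.033709 = 0.067178
R_eff = 1/U_eff = 14.886 ft²·°F·h/BTU
Q = 628.6 × 71.62 / 14.886 = 3024.4 BTU/h

3024 BTU/h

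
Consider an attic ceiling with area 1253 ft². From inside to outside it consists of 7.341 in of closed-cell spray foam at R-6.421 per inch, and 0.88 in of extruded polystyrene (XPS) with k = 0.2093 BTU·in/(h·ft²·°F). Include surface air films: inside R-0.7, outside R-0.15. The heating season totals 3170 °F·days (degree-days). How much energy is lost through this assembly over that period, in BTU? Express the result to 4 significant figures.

7.341 × 6.421 = 47.137
0.88/0.2093 = 4.2045
R_total = 0.7 + 47.137 + 4.2045 + 0.15 = 52.191 ft²·°F·h/BTU
E = A × HDD × 24 / R = 1253 × 3170 × 24 / 52.191 = 1826500 BTU

1827000 BTU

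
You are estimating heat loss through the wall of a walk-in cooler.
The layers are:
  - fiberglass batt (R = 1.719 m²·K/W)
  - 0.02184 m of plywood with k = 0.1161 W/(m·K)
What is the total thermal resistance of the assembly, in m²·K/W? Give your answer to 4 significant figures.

1.907 m²·K/W

0.02184/0.1161 = 0.18811
R_total = 1.719 + 0.18811 = 1.9071 m²·K/W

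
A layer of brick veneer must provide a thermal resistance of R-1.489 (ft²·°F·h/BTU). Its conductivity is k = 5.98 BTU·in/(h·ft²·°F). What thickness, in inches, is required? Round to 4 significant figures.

L = R × k = 1.489 × 5.98 = 8.9042 in

8.904 in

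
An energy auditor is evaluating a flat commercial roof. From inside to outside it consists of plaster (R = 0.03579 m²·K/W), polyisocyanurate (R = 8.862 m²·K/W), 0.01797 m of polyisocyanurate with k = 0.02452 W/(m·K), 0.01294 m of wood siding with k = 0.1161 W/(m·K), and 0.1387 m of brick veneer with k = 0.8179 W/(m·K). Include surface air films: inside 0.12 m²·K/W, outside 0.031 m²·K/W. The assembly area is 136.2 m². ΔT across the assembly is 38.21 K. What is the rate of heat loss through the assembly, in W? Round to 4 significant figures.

0.01797/0.02452 = 0.73287
0.01294/0.1161 = 0.11146
0.1387/0.8179 = 0.16958
R_total = 0.12 + 0.03579 + 8.862 + 0.73287 + 0.11146 + 0.16958 + 0.031 = 10.063 m²·K/W
Q = A·ΔT/R = 136.2 × 38.21 / 10.063 = 517.18 W

517.2 W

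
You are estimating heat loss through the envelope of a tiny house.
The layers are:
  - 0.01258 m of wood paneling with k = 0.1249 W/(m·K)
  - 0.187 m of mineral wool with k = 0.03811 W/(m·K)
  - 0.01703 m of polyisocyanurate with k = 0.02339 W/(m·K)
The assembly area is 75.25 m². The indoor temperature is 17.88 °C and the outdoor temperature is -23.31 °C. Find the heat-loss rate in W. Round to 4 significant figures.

540.4 W

0.01258/0.1249 = 0.10072
0.187/0.03811 = 4.9068
0.01703/0.02339 = 0.72809
R_total = 0.10072 + 4.9068 + 0.72809 = 5.7357 m²·K/W
Q = A·ΔT/R = 75.25 × (17.88 − (-23.31)) / 5.7357 = 540.4 W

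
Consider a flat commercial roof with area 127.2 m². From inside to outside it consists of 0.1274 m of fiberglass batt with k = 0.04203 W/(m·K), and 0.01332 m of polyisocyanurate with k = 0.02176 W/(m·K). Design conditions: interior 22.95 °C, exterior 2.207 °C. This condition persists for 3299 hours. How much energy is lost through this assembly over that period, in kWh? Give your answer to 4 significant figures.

0.1274/0.04203 = 3.0312
0.01332/0.02176 = 0.61213
R_total = 3.0312 + 0.61213 = 3.6433 m²·K/W
Q = 127.2 × (22.95 − 2.207) / 3.6433 = 724.21 W
E = 724.21 W × 3299 h / 1000 = 2389.2 kWh

2389 kWh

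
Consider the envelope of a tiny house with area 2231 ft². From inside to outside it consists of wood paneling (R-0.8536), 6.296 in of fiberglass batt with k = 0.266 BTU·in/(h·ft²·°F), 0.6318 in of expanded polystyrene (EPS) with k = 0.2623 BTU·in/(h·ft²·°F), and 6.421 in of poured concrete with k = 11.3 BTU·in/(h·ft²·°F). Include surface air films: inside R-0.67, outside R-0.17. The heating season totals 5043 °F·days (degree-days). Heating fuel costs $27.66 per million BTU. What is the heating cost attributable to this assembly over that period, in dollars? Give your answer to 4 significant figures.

263.5 dollars

6.296/0.266 = 23.669
0.6318/0.2623 = 2.4087
6.421/11.3 = 0.56823
R_total = 0.67 + 0.8536 + 23.669 + 2.4087 + 0.56823 + 0.17 = 28.34 ft²·°F·h/BTU
E = A × HDD × 24 / R = 2231 × 5043 × 24 / 28.34 = 9528100 BTU
Cost = 9528100/10⁶ × 27.66 = $263.55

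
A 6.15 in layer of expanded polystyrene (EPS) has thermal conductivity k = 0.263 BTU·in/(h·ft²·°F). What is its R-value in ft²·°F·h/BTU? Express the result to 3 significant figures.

R = L/k = 6.15/0.263 = 23.38 ft²·°F·h/BTU

23.4 ft²·°F·h/BTU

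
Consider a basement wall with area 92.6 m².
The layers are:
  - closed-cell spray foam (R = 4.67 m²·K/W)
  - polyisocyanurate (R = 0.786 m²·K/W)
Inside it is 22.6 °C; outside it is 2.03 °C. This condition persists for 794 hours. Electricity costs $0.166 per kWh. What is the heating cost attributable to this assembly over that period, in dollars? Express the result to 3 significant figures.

R_total = 4.67 + 0.786 = 5.456 m²·K/W
Q = 92.6 × (22.6 − 2.03) / 5.456 = 349.1 W
E = 349.1 W × 794 h / 1000 = 277.2 kWh
Cost = 277.2 × 0.166 = $46.02

46.0 dollars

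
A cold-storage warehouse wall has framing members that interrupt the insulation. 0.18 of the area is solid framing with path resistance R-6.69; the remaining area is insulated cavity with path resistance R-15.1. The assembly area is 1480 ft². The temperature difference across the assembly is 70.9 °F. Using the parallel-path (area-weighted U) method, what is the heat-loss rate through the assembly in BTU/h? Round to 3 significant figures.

8520 BTU/h

U_eff = 0.82/15.1 + 0.18/6.69 = 0.0543 + 0.02691 = 0.08121
R_eff = 1/U_eff = 12.31 ft²·°F·h/BTU
Q = 1480 × 70.9 / 12.31 = 8522 BTU/h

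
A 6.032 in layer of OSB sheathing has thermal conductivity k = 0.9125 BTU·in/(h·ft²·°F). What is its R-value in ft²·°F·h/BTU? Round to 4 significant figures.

6.610 ft²·°F·h/BTU

R = L/k = 6.032/0.9125 = 6.6104 ft²·°F·h/BTU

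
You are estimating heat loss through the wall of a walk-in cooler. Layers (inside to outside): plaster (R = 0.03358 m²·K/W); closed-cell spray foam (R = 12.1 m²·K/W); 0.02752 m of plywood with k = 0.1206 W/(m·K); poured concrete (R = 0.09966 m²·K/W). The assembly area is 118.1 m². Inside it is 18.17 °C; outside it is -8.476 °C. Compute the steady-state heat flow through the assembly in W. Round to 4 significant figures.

252.5 W

0.02752/0.1206 = 0.22819
R_total = 0.03358 + 12.1 + 0.22819 + 0.09966 = 12.461 m²·K/W
Q = A·ΔT/R = 118.1 × (18.17 − (-8.476)) / 12.461 = 252.53 W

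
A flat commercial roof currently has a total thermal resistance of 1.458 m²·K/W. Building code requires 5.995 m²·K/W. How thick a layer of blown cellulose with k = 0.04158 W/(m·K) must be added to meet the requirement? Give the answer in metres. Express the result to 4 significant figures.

ΔR = 5.995 − 1.458 = 4.537 m²·K/W
L = ΔR × k = 4.537 × 0.04158 = 0.18865 m

0.1886 m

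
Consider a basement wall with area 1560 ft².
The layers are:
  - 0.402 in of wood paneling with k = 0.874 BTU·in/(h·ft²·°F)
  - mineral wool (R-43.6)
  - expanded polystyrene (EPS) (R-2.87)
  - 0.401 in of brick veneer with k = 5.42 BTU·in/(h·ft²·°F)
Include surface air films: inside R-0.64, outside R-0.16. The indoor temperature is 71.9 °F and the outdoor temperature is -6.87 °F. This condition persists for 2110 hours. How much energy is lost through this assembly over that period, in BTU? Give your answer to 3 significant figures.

5420000 BTU

0.402/0.874 = 0.46
0.401/5.42 = 0.07399
R_total = 0.64 + 0.46 + 43.6 + 2.87 + 0.07399 + 0.16 = 47.8 ft²·°F·h/BTU
Q = 1560 × (71.9 − (-6.87)) / 47.8 = 2571 BTU/h
E = 2571 × 2110 = 5424000 BTU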